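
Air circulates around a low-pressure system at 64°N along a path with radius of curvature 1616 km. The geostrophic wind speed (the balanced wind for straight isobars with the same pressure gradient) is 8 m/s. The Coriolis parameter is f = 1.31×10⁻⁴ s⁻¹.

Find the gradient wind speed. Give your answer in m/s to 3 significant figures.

Around a low, centrifugal force acts outward with Coriolis, so pressure-gradient force balances both:
(1/ρ)|∂P/∂n| = fV + V²/R  →  V² + fR·V − fR·V_g = 0
With fR = 1.31×10⁻⁴ × 1616×10³ m = 212 m/s:
V = [−fR + √((fR)² + 4 fR V_g)]/2 = [−212 + √(212² + 4×212×8)]/2 = 7.72 m/s
Subgeostrophic (V < V_g = 8 m/s), as expected around a low.

7.72 m/s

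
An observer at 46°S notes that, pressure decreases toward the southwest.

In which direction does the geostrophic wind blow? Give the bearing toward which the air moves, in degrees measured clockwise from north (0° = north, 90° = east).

The pressure-gradient force points toward the southwest (bearing 225°).
Geostrophic balance: in the Southern Hemisphere the Coriolis force deflects motion to the left, so the geostrophic wind blows 90° to the left of the pressure-gradient force (low pressure on the right).
Rotating 225° by 90° counterclockwise gives 135° — the wind blows toward the southeast.

135°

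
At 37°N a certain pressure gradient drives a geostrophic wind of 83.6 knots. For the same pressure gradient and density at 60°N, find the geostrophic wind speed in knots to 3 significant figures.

With the same pressure gradient and density, V_g ∝ 1/f ∝ 1/sin φ.
V₂ = V₁ · sin φ₁ / sin φ₂ = 83.6 × sin 37° / sin 60°
V₂ = 83.6 × 0.6018/0.8660 = 58.1 knots

58.1 knots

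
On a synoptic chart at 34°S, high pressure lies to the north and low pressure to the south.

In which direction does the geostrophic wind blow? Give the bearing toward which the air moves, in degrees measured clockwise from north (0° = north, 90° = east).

The pressure-gradient force points toward the south (bearing 180°).
Geostrophic balance: in the Southern Hemisphere the Coriolis force deflects motion to the left, so the geostrophic wind blows 90° to the left of the pressure-gradient force (low pressure on the right).
Rotating 180° by 90° counterclockwise gives 090° — the wind blows toward the east.

090°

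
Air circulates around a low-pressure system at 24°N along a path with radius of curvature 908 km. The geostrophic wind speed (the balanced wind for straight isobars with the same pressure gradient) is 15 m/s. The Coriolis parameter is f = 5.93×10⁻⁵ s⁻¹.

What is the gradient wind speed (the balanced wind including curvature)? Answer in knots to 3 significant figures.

23.8 knots

Around a low, centrifugal force acts outward with Coriolis, so pressure-gradient force balances both:
(1/ρ)|∂P/∂n| = fV + V²/R  →  V² + fR·V − fR·V_g = 0
With fR = 5.93×10⁻⁵ × 908×10³ m = 53.8 m/s:
V = [−fR + √((fR)² + 4 fR V_g)]/2 = [−53.8 + √(53.8² + 4×53.8×15)]/2 = 12.2 m/s
Subgeostrophic (V < V_g = 15 m/s), as expected around a low.
Converting: 12.2 m/s × 1.944 = 23.8 knots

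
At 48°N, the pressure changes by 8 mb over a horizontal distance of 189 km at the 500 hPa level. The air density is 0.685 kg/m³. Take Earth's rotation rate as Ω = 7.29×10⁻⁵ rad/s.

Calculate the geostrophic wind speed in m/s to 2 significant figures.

Coriolis parameter at 48°N:
f = 2Ω sin φ = 2 × 7.29×10⁻⁵ × sin 48° = 1.08×10⁻⁴ s⁻¹
Pressure gradient: |∂P/∂n| = 800 Pa / 189000 m = 4.23×10⁻³ Pa/m
Geostrophic balance (pressure-gradient force = Coriolis force):
V_g = (1/(fρ)) |∂P/∂n| = 4.23×10⁻³ / (1.08×10⁻⁴ × 0.685) = 57.0 m/s

57 m/s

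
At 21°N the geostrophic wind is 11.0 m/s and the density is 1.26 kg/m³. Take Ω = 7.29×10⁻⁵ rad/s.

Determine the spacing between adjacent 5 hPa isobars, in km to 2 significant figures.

Coriolis parameter at 21°N:
f = 2Ω sin φ = 2 × 7.29×10⁻⁵ × sin 21° = 5.23×10⁻⁵ s⁻¹
Geostrophic balance rearranged: |∂P/∂n| = f ρ V_g
|∂P/∂n| = 5.23×10⁻⁵ × 1.26 × 11.0 = 7.24×10⁻⁴ Pa/m
Isobar spacing: Δn = ΔP/|∂P/∂n| = 500 Pa / 7.24×10⁻⁴ Pa/m = 690431 m ≈ 690 km

690 km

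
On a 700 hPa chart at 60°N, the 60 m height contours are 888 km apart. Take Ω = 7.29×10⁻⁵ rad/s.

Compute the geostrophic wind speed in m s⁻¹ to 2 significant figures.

5.2 m s⁻¹

Coriolis parameter at 60°N:
f = 2Ω sin φ = 2 × 7.29×10⁻⁵ × sin 60° = 1.26×10⁻⁴ s⁻¹
Height gradient: |∂Z/∂n| = 60 m / 888000 m = 6.76×10⁻⁵
On a pressure surface, geostrophic balance gives V_g = (g/f)|∂Z/∂n|:
V_g = 9.81 × 6.76×10⁻⁵ / 1.26×10⁻⁴ = 5.25 m/s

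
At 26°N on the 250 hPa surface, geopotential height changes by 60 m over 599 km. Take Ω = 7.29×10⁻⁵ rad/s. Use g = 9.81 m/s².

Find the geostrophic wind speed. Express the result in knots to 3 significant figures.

29.9 knots

Coriolis parameter at 26°N:
f = 2Ω sin φ = 2 × 7.29×10⁻⁵ × sin 26° = 6.39×10⁻⁵ s⁻¹
Height gradient: |∂Z/∂n| = 60 m / 599000 m = 1.00×10⁻⁴
On a pressure surface, geostrophic balance gives V_g = (g/f)|∂Z/∂n|:
V_g = 9.81 × 1.00×10⁻⁴ / 6.39×10⁻⁵ = 15.4 m/s
Converting: 15.4 m/s × 1.944 = 29.9 knots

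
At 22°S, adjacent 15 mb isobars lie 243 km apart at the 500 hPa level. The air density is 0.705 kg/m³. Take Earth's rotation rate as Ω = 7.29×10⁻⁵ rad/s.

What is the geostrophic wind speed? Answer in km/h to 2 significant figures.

580 km/h

Coriolis parameter at 22°S:
f = 2Ω sin φ = 2 × 7.29×10⁻⁵ × sin 22° = 5.46×10⁻⁵ s⁻¹
Pressure gradient: |∂P/∂n| = 1500 Pa / 243000 m = 6.17×10⁻³ Pa/m
Geostrophic balance (pressure-gradient force = Coriolis force):
V_g = (1/(fρ)) |∂P/∂n| = 6.17×10⁻³ / (5.46×10⁻⁵ × 0.705) = 160 m/s
Converting: 160 m/s × 3.6 = 580 km/h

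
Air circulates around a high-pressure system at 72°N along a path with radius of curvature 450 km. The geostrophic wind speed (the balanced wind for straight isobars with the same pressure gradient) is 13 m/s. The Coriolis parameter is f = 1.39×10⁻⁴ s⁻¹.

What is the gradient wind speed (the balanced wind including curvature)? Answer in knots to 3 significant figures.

Around a high, pressure-gradient force acts outward with centrifugal, so Coriolis balances both:
fV = (1/ρ)|∂P/∂n| + V²/R  →  V² − fR·V + fR·V_g = 0
With fR = 1.39×10⁻⁴ × 450×10³ m = 62.5 m/s:
V = [fR − √((fR)² − 4 fR V_g)]/2 = [62.5 − √(62.5² − 4×62.5×13)]/2 = 18.4 m/s
Supergeostrophic (V > V_g = 13 m/s), as expected around a high.
Converting: 18.4 m/s × 1.944 = 35.8 knots

35.8 knots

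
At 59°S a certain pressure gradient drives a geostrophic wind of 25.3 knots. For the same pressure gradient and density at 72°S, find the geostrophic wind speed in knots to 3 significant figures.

22.8 knots

With the same pressure gradient and density, V_g ∝ 1/f ∝ 1/sin φ.
V₂ = V₁ · sin φ₁ / sin φ₂ = 25.3 × sin 59° / sin 72°
V₂ = 25.3 × 0.8572/0.9511 = 22.8 knots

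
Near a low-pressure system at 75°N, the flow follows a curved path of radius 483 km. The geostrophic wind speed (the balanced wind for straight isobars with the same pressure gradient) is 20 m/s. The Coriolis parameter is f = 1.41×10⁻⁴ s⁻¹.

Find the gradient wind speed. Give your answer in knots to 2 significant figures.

Around a low, centrifugal force acts outward with Coriolis, so pressure-gradient force balances both:
(1/ρ)|∂P/∂n| = fV + V²/R  →  V² + fR·V − fR·V_g = 0
With fR = 1.41×10⁻⁴ × 483×10³ m = 68.1 m/s:
V = [−fR + √((fR)² + 4 fR V_g)]/2 = [−68.1 + √(68.1² + 4×68.1×20)]/2 = 16.2 m/s
Subgeostrophic (V < V_g = 20 m/s), as expected around a low.
Converting: 16.2 m/s × 1.944 = 31 knots

31 knots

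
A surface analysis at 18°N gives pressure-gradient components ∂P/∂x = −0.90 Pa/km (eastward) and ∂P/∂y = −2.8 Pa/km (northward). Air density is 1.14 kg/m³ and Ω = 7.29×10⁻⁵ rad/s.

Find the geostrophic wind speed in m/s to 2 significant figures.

57 m/s

Coriolis parameter at 18°N:
f = 2Ω sin φ = 2 × 7.29×10⁻⁵ × sin 18° = 4.51×10⁻⁵ s⁻¹
Component geostrophic relations (x east, y north):
u_g = −(1/(fρ)) ∂P/∂y,  v_g = (1/(fρ)) ∂P/∂x
u_g = −(−2.8×10⁻³)/(4.51×10⁻⁵ × 1.14) = 54.5 m/s;  v_g = (−0.90×10⁻³)/(4.51×10⁻⁵ × 1.14) = −17.5 m/s
|V_g| = √(u_g² + v_g²) = 57.3 m/s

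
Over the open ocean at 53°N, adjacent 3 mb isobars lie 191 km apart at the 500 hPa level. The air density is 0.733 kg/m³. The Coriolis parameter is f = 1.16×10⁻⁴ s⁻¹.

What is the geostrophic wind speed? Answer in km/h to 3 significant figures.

66.5 km/h

Pressure gradient: |∂P/∂n| = 300 Pa / 191000 m = 1.57×10⁻³ Pa/m
Geostrophic balance (pressure-gradient force = Coriolis force):
V_g = (1/(fρ)) |∂P/∂n| = 1.57×10⁻³ / (1.16×10⁻⁴ × 0.733) = 18.5 m/s
Converting: 18.5 m/s × 3.6 = 66.5 km/h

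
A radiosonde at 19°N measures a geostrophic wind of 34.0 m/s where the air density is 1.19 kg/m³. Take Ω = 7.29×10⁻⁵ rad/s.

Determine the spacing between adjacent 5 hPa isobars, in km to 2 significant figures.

260 km

Coriolis parameter at 19°N:
f = 2Ω sin φ = 2 × 7.29×10⁻⁵ × sin 19° = 4.75×10⁻⁵ s⁻¹
Geostrophic balance rearranged: |∂P/∂n| = f ρ V_g
|∂P/∂n| = 4.75×10⁻⁵ × 1.19 × 34.0 = 1.92×10⁻³ Pa/m
Isobar spacing: Δn = ΔP/|∂P/∂n| = 500 Pa / 1.92×10⁻³ Pa/m = 260342 m ≈ 260 km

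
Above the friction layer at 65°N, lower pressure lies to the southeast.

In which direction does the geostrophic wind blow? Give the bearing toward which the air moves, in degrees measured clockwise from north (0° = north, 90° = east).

225°

The pressure-gradient force points toward the southeast (bearing 135°).
Geostrophic balance: in the Northern Hemisphere the Coriolis force deflects motion to the right, so the geostrophic wind blows 90° to the right of the pressure-gradient force (low pressure on the left).
Rotating 135° by 90° clockwise gives 225° — the wind blows toward the southwest.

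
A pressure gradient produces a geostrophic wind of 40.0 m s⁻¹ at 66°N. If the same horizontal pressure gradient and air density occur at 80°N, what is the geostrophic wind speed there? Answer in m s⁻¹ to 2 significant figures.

37 m s⁻¹

With the same pressure gradient and density, V_g ∝ 1/f ∝ 1/sin φ.
V₂ = V₁ · sin φ₁ / sin φ₂ = 40.0 × sin 66° / sin 80°
V₂ = 40.0 × 0.9135/0.9848 = 37 m s⁻¹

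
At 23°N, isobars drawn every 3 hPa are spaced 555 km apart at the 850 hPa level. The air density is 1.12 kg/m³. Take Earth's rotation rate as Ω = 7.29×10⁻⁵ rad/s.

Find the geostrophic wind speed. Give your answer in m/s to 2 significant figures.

Coriolis parameter at 23°N:
f = 2Ω sin φ = 2 × 7.29×10⁻⁵ × sin 23° = 5.70×10⁻⁵ s⁻¹
Pressure gradient: |∂P/∂n| = 300 Pa / 555000 m = 5.41×10⁻⁴ Pa/m
Geostrophic balance (pressure-gradient force = Coriolis force):
V_g = (1/(fρ)) |∂P/∂n| = 5.41×10⁻⁴ / (5.70×10⁻⁵ × 1.12) = 8.47 m/s

8.5 m/s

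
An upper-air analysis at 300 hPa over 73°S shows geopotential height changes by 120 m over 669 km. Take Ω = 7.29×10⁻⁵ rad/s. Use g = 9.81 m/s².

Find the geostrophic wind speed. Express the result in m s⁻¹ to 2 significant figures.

Coriolis parameter at 73°S:
f = 2Ω sin φ = 2 × 7.29×10⁻⁵ × sin 73° = 1.39×10⁻⁴ s⁻¹
Height gradient: |∂Z/∂n| = 120 m / 669000 m = 1.79×10⁻⁴
On a pressure surface, geostrophic balance gives V_g = (g/f)|∂Z/∂n|:
V_g = 9.81 × 1.79×10⁻⁴ / 1.39×10⁻⁴ = 12.6 m/s

13 m s⁻¹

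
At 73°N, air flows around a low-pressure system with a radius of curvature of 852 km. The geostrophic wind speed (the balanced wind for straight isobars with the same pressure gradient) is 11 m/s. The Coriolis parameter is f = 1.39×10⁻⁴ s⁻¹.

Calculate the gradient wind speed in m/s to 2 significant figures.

10 m/s

Around a low, centrifugal force acts outward with Coriolis, so pressure-gradient force balances both:
(1/ρ)|∂P/∂n| = fV + V²/R  →  V² + fR·V − fR·V_g = 0
With fR = 1.39×10⁻⁴ × 852×10³ m = 118 m/s:
V = [−fR + √((fR)² + 4 fR V_g)]/2 = [−118 + √(118² + 4×118×11)]/2 = 10.1 m/s
Subgeostrophic (V < V_g = 11 m/s), as expected around a low.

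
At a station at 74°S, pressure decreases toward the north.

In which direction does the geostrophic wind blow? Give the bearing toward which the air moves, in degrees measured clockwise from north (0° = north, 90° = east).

270°

The pressure-gradient force points toward the north (bearing 000°).
Geostrophic balance: in the Southern Hemisphere the Coriolis force deflects motion to the left, so the geostrophic wind blows 90° to the left of the pressure-gradient force (low pressure on the right).
Rotating 000° by 90° counterclockwise gives 270° — the wind blows toward the west.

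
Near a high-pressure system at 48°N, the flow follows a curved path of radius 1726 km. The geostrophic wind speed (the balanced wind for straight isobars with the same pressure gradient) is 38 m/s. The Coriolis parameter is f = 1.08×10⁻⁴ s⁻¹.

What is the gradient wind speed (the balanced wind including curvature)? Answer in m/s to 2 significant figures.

53 m/s

Around a high, pressure-gradient force acts outward with centrifugal, so Coriolis balances both:
fV = (1/ρ)|∂P/∂n| + V²/R  →  V² − fR·V + fR·V_g = 0
With fR = 1.08×10⁻⁴ × 1726×10³ m = 186 m/s:
V = [fR − √((fR)² − 4 fR V_g)]/2 = [186 − √(186² − 4×186×38)]/2 = 53.2 m/s
Supergeostrophic (V > V_g = 38 m/s), as expected around a high.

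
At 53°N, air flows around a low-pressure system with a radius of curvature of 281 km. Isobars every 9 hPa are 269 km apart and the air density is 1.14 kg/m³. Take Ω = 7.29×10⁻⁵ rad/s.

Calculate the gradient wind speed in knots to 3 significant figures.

Coriolis parameter at 53°N:
f = 2Ω sin φ = 2 × 7.29×10⁻⁵ × sin 53° = 1.16×10⁻⁴ s⁻¹
Pressure gradient: |∂P/∂n| = 900 Pa / 269000 m = 3.35×10⁻³ Pa/m
Geostrophic speed: V_g = |∂P/∂n|/(fρ) = 3.35×10⁻³/(1.16×10⁻⁴ × 1.14) = 25.2 m/s
Around a low, centrifugal force acts outward with Coriolis, so pressure-gradient force balances both:
(1/ρ)|∂P/∂n| = fV + V²/R  →  V² + fR·V − fR·V_g = 0
With fR = 1.16×10⁻⁴ × 281×10³ m = 32.7 m/s:
V = [−fR + √((fR)² + 4 fR V_g)]/2 = [−32.7 + √(32.7² + 4×32.7×25.2)]/2 = 16.7 m/s
Subgeostrophic (V < V_g = 25.2 m/s), as expected around a low.
Converting: 16.7 m/s × 1.944 = 32.4 knots

32.4 knots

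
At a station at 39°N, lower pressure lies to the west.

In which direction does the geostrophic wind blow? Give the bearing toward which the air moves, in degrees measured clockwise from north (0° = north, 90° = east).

000°

The pressure-gradient force points toward the west (bearing 270°).
Geostrophic balance: in the Northern Hemisphere the Coriolis force deflects motion to the right, so the geostrophic wind blows 90° to the right of the pressure-gradient force (low pressure on the left).
Rotating 270° by 90° clockwise gives 000° — the wind blows toward the north.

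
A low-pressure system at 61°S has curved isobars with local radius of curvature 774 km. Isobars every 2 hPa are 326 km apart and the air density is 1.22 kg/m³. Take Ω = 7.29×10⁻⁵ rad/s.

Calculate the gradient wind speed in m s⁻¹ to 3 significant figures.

Coriolis parameter at 61°S:
f = 2Ω sin φ = 2 × 7.29×10⁻⁵ × sin 61° = 1.28×10⁻⁴ s⁻¹
Pressure gradient: |∂P/∂n| = 200 Pa / 326000 m = 6.13×10⁻⁴ Pa/m
Geostrophic speed: V_g = |∂P/∂n|/(fρ) = 6.13×10⁻⁴/(1.28×10⁻⁴ × 1.22) = 3.94 m/s
Around a low, centrifugal force acts outward with Coriolis, so pressure-gradient force balances both:
(1/ρ)|∂P/∂n| = fV + V²/R  →  V² + fR·V − fR·V_g = 0
With fR = 1.28×10⁻⁴ × 774×10³ m = 98.7 m/s:
V = [−fR + √((fR)² + 4 fR V_g)]/2 = [−98.7 + √(98.7² + 4×98.7×3.94)]/2 = 3.8 m/s
Subgeostrophic (V < V_g = 3.94 m/s), as expected around a low.

3.80 m s⁻¹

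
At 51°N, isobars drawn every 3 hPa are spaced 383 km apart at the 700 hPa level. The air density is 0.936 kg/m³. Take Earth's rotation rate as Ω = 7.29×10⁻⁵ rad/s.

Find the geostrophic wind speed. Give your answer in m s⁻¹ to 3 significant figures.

7.39 m s⁻¹

Coriolis parameter at 51°N:
f = 2Ω sin φ = 2 × 7.29×10⁻⁵ × sin 51° = 1.13×10⁻⁴ s⁻¹
Pressure gradient: |∂P/∂n| = 300 Pa / 383000 m = 7.83×10⁻⁴ Pa/m
Geostrophic balance (pressure-gradient force = Coriolis force):
V_g = (1/(fρ)) |∂P/∂n| = 7.83×10⁻⁴ / (1.13×10⁻⁴ × 0.936) = 7.39 m/s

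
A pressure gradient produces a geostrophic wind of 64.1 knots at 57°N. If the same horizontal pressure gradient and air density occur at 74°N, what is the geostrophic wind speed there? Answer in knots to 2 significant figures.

With the same pressure gradient and density, V_g ∝ 1/f ∝ 1/sin φ.
V₂ = V₁ · sin φ₁ / sin φ₂ = 64.1 × sin 57° / sin 74°
V₂ = 64.1 × 0.8387/0.9613 = 56 knots

56 knots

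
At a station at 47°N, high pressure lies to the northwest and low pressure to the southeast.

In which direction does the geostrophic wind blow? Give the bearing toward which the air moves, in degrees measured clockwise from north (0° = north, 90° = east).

225°

The pressure-gradient force points toward the southeast (bearing 135°).
Geostrophic balance: in the Northern Hemisphere the Coriolis force deflects motion to the right, so the geostrophic wind blows 90° to the right of the pressure-gradient force (low pressure on the left).
Rotating 135° by 90° clockwise gives 225° — the wind blows toward the southwest.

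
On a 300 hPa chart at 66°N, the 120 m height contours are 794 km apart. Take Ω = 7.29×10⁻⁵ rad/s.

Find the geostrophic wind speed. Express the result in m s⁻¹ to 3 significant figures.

Coriolis parameter at 66°N:
f = 2Ω sin φ = 2 × 7.29×10⁻⁵ × sin 66° = 1.33×10⁻⁴ s⁻¹
Height gradient: |∂Z/∂n| = 120 m / 794000 m = 1.51×10⁻⁴
On a pressure surface, geostrophic balance gives V_g = (g/f)|∂Z/∂n|:
V_g = 9.81 × 1.51×10⁻⁴ / 1.33×10⁻⁴ = 11.1 m/s

11.1 m s⁻¹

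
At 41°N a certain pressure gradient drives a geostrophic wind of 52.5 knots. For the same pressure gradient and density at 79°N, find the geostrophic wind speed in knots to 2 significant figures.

With the same pressure gradient and density, V_g ∝ 1/f ∝ 1/sin φ.
V₂ = V₁ · sin φ₁ / sin φ₂ = 52.5 × sin 41° / sin 79°
V₂ = 52.5 × 0.6561/0.9816 = 35 knots

35 knots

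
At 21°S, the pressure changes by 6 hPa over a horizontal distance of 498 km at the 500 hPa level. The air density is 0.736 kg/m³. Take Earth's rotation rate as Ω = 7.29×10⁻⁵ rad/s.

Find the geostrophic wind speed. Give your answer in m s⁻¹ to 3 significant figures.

31.3 m s⁻¹

Coriolis parameter at 21°S:
f = 2Ω sin φ = 2 × 7.29×10⁻⁵ × sin 21° = 5.23×10⁻⁵ s⁻¹
Pressure gradient: |∂P/∂n| = 600 Pa / 498000 m = 1.20×10⁻³ Pa/m
Geostrophic balance (pressure-gradient force = Coriolis force):
V_g = (1/(fρ)) |∂P/∂n| = 1.20×10⁻³ / (5.23×10⁻⁵ × 0.736) = 31.3 m/s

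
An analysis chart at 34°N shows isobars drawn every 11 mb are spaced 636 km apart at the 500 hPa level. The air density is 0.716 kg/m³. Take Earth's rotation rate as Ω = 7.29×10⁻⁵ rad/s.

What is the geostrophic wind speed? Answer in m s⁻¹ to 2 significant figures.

Coriolis parameter at 34°N:
f = 2Ω sin φ = 2 × 7.29×10⁻⁵ × sin 34° = 8.15×10⁻⁵ s⁻¹
Pressure gradient: |∂P/∂n| = 1100 Pa / 636000 m = 1.73×10⁻³ Pa/m
Geostrophic balance (pressure-gradient force = Coriolis force):
V_g = (1/(fρ)) |∂P/∂n| = 1.73×10⁻³ / (8.15×10⁻⁵ × 0.716) = 29.6 m/s

30 m s⁻¹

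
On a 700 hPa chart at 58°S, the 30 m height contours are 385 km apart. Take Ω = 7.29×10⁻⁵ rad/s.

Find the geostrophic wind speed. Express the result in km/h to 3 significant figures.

Coriolis parameter at 58°S:
f = 2Ω sin φ = 2 × 7.29×10⁻⁵ × sin 58° = 1.24×10⁻⁴ s⁻¹
Height gradient: |∂Z/∂n| = 30 m / 385000 m = 7.79×10⁻⁵
On a pressure surface, geostrophic balance gives V_g = (g/f)|∂Z/∂n|:
V_g = 9.81 × 7.79×10⁻⁵ / 1.24×10⁻⁴ = 6.18 m/s
Converting: 6.18 m/s × 3.6 = 22.3 km/h

22.3 km/h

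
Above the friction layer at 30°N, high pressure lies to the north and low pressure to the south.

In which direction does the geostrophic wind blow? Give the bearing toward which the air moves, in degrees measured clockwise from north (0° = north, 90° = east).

The pressure-gradient force points toward the south (bearing 180°).
Geostrophic balance: in the Northern Hemisphere the Coriolis force deflects motion to the right, so the geostrophic wind blows 90° to the right of the pressure-gradient force (low pressure on the left).
Rotating 180° by 90° clockwise gives 270° — the wind blows toward the west.

270°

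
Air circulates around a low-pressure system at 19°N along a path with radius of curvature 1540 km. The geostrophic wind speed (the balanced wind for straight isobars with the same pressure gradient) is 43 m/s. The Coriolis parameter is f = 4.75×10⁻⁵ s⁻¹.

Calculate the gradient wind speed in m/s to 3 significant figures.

Around a low, centrifugal force acts outward with Coriolis, so pressure-gradient force balances both:
(1/ρ)|∂P/∂n| = fV + V²/R  →  V² + fR·V − fR·V_g = 0
With fR = 4.75×10⁻⁵ × 1540×10³ m = 73.1 m/s:
V = [−fR + √((fR)² + 4 fR V_g)]/2 = [−73.1 + √(73.1² + 4×73.1×43)]/2 = 30.4 m/s
Subgeostrophic (V < V_g = 43 m/s), as expected around a low.

30.4 m/s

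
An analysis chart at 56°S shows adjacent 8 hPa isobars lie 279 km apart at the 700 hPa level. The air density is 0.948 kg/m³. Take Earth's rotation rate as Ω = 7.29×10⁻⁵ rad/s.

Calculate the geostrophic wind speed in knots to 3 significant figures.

48.6 knots

Coriolis parameter at 56°S:
f = 2Ω sin φ = 2 × 7.29×10⁻⁵ × sin 56° = 1.21×10⁻⁴ s⁻¹
Pressure gradient: |∂P/∂n| = 800 Pa / 279000 m = 2.87×10⁻³ Pa/m
Geostrophic balance (pressure-gradient force = Coriolis force):
V_g = (1/(fρ)) |∂P/∂n| = 2.87×10⁻³ / (1.21×10⁻⁴ × 0.948) = 25.0 m/s
Converting: 25.0 m/s × 1.944 = 48.6 knots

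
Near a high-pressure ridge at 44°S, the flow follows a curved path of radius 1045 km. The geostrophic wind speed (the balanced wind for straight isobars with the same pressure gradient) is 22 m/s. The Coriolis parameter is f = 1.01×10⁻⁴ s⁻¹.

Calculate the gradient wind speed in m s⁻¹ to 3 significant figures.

31.3 m s⁻¹

Around a high, pressure-gradient force acts outward with centrifugal, so Coriolis balances both:
fV = (1/ρ)|∂P/∂n| + V²/R  →  V² − fR·V + fR·V_g = 0
With fR = 1.01×10⁻⁴ × 1045×10³ m = 106 m/s:
V = [fR − √((fR)² − 4 fR V_g)]/2 = [106 − √(106² − 4×106×22)]/2 = 31.3 m/s
Supergeostrophic (V > V_g = 22 m/s), as expected around a high.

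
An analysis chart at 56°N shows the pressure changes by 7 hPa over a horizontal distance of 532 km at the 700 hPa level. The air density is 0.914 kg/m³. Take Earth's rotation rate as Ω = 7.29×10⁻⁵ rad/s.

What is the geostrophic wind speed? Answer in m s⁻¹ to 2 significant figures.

12 m s⁻¹

Coriolis parameter at 56°N:
f = 2Ω sin φ = 2 × 7.29×10⁻⁵ × sin 56° = 1.21×10⁻⁴ s⁻¹
Pressure gradient: |∂P/∂n| = 700 Pa / 532000 m = 1.32×10⁻³ Pa/m
Geostrophic balance (pressure-gradient force = Coriolis force):
V_g = (1/(fρ)) |∂P/∂n| = 1.32×10⁻³ / (1.21×10⁻⁴ × 0.914) = 11.9 m/s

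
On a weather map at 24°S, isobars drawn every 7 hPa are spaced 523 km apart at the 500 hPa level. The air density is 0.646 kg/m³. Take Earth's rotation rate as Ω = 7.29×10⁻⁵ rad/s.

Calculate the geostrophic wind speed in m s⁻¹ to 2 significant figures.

35 m s⁻¹

Coriolis parameter at 24°S:
f = 2Ω sin φ = 2 × 7.29×10⁻⁵ × sin 24° = 5.93×10⁻⁵ s⁻¹
Pressure gradient: |∂P/∂n| = 700 Pa / 523000 m = 1.34×10⁻³ Pa/m
Geostrophic balance (pressure-gradient force = Coriolis force):
V_g = (1/(fρ)) |∂P/∂n| = 1.34×10⁻³ / (5.93×10⁻⁵ × 0.646) = 34.9 m/s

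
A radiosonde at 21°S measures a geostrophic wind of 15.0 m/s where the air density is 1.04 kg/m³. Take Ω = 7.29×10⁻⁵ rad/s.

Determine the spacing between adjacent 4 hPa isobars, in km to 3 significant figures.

491 km

Coriolis parameter at 21°S:
f = 2Ω sin φ = 2 × 7.29×10⁻⁵ × sin 21° = 5.23×10⁻⁵ s⁻¹
Geostrophic balance rearranged: |∂P/∂n| = f ρ V_g
|∂P/∂n| = 5.23×10⁻⁵ × 1.04 × 15.0 = 8.15×10⁻⁴ Pa/m
Isobar spacing: Δn = ΔP/|∂P/∂n| = 400 Pa / 8.15×10⁻⁴ Pa/m = 490737 m ≈ 491 km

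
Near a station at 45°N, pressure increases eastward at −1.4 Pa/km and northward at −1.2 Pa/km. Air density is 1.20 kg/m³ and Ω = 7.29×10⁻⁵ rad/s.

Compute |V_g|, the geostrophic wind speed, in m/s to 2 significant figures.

Coriolis parameter at 45°N:
f = 2Ω sin φ = 2 × 7.29×10⁻⁵ × sin 45° = 1.03×10⁻⁴ s⁻¹
Component geostrophic relations (x east, y north):
u_g = −(1/(fρ)) ∂P/∂y,  v_g = (1/(fρ)) ∂P/∂x
u_g = −(−1.2×10⁻³)/(1.03×10⁻⁴ × 1.20) = 9.70 m/s;  v_g = (−1.4×10⁻³)/(1.03×10⁻⁴ × 1.20) = −11.3 m/s
|V_g| = √(u_g² + v_g²) = 14.9 m/s

15 m/s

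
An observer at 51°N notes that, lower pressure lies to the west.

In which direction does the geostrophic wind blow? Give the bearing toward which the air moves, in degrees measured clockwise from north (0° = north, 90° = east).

000°

The pressure-gradient force points toward the west (bearing 270°).
Geostrophic balance: in the Northern Hemisphere the Coriolis force deflects motion to the right, so the geostrophic wind blows 90° to the right of the pressure-gradient force (low pressure on the left).
Rotating 270° by 90° clockwise gives 000° — the wind blows toward the north.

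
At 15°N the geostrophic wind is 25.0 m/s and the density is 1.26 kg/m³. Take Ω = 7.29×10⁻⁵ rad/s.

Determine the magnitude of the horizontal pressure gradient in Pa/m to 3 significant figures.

1.19×10⁻³ Pa/m

Coriolis parameter at 15°N:
f = 2Ω sin φ = 2 × 7.29×10⁻⁵ × sin 15° = 3.77×10⁻⁵ s⁻¹
Geostrophic balance rearranged: |∂P/∂n| = f ρ V_g
|∂P/∂n| = 3.77×10⁻⁵ × 1.26 × 25.0 = 1.19×10⁻³ Pa/m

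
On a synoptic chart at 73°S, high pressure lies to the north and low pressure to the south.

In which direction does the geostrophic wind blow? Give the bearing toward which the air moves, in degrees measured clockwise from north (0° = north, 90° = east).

090°

The pressure-gradient force points toward the south (bearing 180°).
Geostrophic balance: in the Southern Hemisphere the Coriolis force deflects motion to the left, so the geostrophic wind blows 90° to the left of the pressure-gradient force (low pressure on the right).
Rotating 180° by 90° counterclockwise gives 090° — the wind blows toward the east.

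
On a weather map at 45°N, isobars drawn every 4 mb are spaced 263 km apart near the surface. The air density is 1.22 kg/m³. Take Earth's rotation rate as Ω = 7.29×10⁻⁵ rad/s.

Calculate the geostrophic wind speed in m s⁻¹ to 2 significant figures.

Coriolis parameter at 45°N:
f = 2Ω sin φ = 2 × 7.29×10⁻⁵ × sin 45° = 1.03×10⁻⁴ s⁻¹
Pressure gradient: |∂P/∂n| = 400 Pa / 263000 m = 1.52×10⁻³ Pa/m
Geostrophic balance (pressure-gradient force = Coriolis force):
V_g = (1/(fρ)) |∂P/∂n| = 1.52×10⁻³ / (1.03×10⁻⁴ × 1.22) = 12.1 m/s

12 m s⁻¹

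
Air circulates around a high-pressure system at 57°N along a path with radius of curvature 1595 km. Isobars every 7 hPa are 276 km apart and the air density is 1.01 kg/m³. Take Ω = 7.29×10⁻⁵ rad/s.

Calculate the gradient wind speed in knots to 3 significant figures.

45.3 knots

Coriolis parameter at 57°N:
f = 2Ω sin φ = 2 × 7.29×10⁻⁵ × sin 57° = 1.22×10⁻⁴ s⁻¹
Pressure gradient: |∂P/∂n| = 700 Pa / 276000 m = 2.54×10⁻³ Pa/m
Geostrophic speed: V_g = |∂P/∂n|/(fρ) = 2.54×10⁻³/(1.22×10⁻⁴ × 1.01) = 20.5 m/s
Around a high, pressure-gradient force acts outward with centrifugal, so Coriolis balances both:
fV = (1/ρ)|∂P/∂n| + V²/R  →  V² − fR·V + fR·V_g = 0
With fR = 1.22×10⁻⁴ × 1595×10³ m = 195 m/s:
V = [fR − √((fR)² − 4 fR V_g)]/2 = [195 − √(195² − 4×195×20.5)]/2 = 23.3 m/s
Supergeostrophic (V > V_g = 20.5 m/s), as expected around a high.
Converting: 23.3 m/s × 1.944 = 45.3 knots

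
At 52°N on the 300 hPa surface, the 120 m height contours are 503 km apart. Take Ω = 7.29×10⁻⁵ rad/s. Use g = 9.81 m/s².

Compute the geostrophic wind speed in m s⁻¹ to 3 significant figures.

20.4 m s⁻¹

Coriolis parameter at 52°N:
f = 2Ω sin φ = 2 × 7.29×10⁻⁵ × sin 52° = 1.15×10⁻⁴ s⁻¹
Height gradient: |∂Z/∂n| = 120 m / 503000 m = 2.39×10⁻⁴
On a pressure surface, geostrophic balance gives V_g = (g/f)|∂Z/∂n|:
V_g = 9.81 × 2.39×10⁻⁴ / 1.15×10⁻⁴ = 20.4 m/s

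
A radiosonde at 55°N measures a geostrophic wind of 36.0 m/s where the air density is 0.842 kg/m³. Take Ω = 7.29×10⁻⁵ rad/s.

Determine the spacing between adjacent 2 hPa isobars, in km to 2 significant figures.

55 km

Coriolis parameter at 55°N:
f = 2Ω sin φ = 2 × 7.29×10⁻⁵ × sin 55° = 1.19×10⁻⁴ s⁻¹
Geostrophic balance rearranged: |∂P/∂n| = f ρ V_g
|∂P/∂n| = 1.19×10⁻⁴ × 0.842 × 36.0 = 3.62×10⁻³ Pa/m
Isobar spacing: Δn = ΔP/|∂P/∂n| = 200 Pa / 3.62×10⁻³ Pa/m = 55245 m ≈ 55 km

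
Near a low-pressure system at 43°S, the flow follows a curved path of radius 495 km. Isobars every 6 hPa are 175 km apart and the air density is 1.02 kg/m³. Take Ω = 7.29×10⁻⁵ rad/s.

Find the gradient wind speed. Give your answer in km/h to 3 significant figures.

Coriolis parameter at 43°S:
f = 2Ω sin φ = 2 × 7.29×10⁻⁵ × sin 43° = 9.94×10⁻⁵ s⁻¹
Pressure gradient: |∂P/∂n| = 600 Pa / 175000 m = 3.43×10⁻³ Pa/m
Geostrophic speed: V_g = |∂P/∂n|/(fρ) = 3.43×10⁻³/(9.94×10⁻⁵ × 1.02) = 33.8 m/s
Around a low, centrifugal force acts outward with Coriolis, so pressure-gradient force balances both:
(1/ρ)|∂P/∂n| = fV + V²/R  →  V² + fR·V − fR·V_g = 0
With fR = 9.94×10⁻⁵ × 495×10³ m = 49.2 m/s:
V = [−fR + √((fR)² + 4 fR V_g)]/2 = [−49.2 + √(49.2² + 4×49.2×33.8)]/2 = 23 m/s
Subgeostrophic (V < V_g = 33.8 m/s), as expected around a low.
Converting: 23 m/s × 3.6 = 82.9 km/h

82.9 km/h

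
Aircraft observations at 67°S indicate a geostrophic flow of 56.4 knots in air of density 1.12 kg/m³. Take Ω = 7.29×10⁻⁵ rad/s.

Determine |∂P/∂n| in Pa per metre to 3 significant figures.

Coriolis parameter at 67°S:
f = 2Ω sin φ = 2 × 7.29×10⁻⁵ × sin 67° = 1.34×10⁻⁴ s⁻¹
Wind speed in SI: 56.4 knots = 29.0 m/s
Geostrophic balance rearranged: |∂P/∂n| = f ρ V_g
|∂P/∂n| = 1.34×10⁻⁴ × 1.12 × 29.0 = 4.36×10⁻³ Pa/m

4.36×10⁻³ Pa/m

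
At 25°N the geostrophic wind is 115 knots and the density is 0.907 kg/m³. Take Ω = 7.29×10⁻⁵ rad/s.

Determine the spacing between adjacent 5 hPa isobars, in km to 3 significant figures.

Coriolis parameter at 25°N:
f = 2Ω sin φ = 2 × 7.29×10⁻⁵ × sin 25° = 6.16×10⁻⁵ s⁻¹
Wind speed in SI: 115 knots = 59.2 m/s
Geostrophic balance rearranged: |∂P/∂n| = f ρ V_g
|∂P/∂n| = 6.16×10⁻⁵ × 0.907 × 59.2 = 3.31×10⁻³ Pa/m
Isobar spacing: Δn = ΔP/|∂P/∂n| = 500 Pa / 3.31×10⁻³ Pa/m = 151224 m ≈ 151 km

151 km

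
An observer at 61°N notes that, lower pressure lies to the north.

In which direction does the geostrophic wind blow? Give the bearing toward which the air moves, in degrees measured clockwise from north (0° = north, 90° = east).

090°

The pressure-gradient force points toward the north (bearing 000°).
Geostrophic balance: in the Northern Hemisphere the Coriolis force deflects motion to the right, so the geostrophic wind blows 90° to the right of the pressure-gradient force (low pressure on the left).
Rotating 000° by 90° clockwise gives 090° — the wind blows toward the east.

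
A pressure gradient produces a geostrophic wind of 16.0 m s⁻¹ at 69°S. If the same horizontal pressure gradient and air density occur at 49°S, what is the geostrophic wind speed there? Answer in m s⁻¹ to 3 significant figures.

With the same pressure gradient and density, V_g ∝ 1/f ∝ 1/sin φ.
V₂ = V₁ · sin φ₁ / sin φ₂ = 16.0 × sin 69° / sin 49°
V₂ = 16.0 × 0.9336/0.7547 = 19.8 m s⁻¹

19.8 m s⁻¹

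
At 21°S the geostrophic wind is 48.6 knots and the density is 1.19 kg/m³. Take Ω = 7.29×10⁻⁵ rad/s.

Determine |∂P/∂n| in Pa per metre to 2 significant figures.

Coriolis parameter at 21°S:
f = 2Ω sin φ = 2 × 7.29×10⁻⁵ × sin 21° = 5.23×10⁻⁵ s⁻¹
Wind speed in SI: 48.6 knots = 25.0 m/s
Geostrophic balance rearranged: |∂P/∂n| = f ρ V_g
|∂P/∂n| = 5.23×10⁻⁵ × 1.19 × 25.0 = 1.55×10⁻³ Pa/m

1.6×10⁻³ Pa/m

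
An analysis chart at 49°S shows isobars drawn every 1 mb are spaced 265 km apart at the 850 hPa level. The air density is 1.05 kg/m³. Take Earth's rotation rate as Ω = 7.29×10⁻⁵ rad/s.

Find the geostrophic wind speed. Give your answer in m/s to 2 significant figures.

3.3 m/s

Coriolis parameter at 49°S:
f = 2Ω sin φ = 2 × 7.29×10⁻⁵ × sin 49° = 1.10×10⁻⁴ s⁻¹
Pressure gradient: |∂P/∂n| = 100 Pa / 265000 m = 3.77×10⁻⁴ Pa/m
Geostrophic balance (pressure-gradient force = Coriolis force):
V_g = (1/(fρ)) |∂P/∂n| = 3.77×10⁻⁴ / (1.10×10⁻⁴ × 1.05) = 3.27 m/s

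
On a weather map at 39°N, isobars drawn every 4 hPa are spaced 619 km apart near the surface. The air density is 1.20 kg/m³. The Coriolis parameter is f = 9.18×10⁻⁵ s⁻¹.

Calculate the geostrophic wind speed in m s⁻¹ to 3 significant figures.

Pressure gradient: |∂P/∂n| = 400 Pa / 619000 m = 6.46×10⁻⁴ Pa/m
Geostrophic balance (pressure-gradient force = Coriolis force):
V_g = (1/(fρ)) |∂P/∂n| = 6.46×10⁻⁴ / (9.18×10⁻⁵ × 1.20) = 5.87 m/s

5.87 m s⁻¹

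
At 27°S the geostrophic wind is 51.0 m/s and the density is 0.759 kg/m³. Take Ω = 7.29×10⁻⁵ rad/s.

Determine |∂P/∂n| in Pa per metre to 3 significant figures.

2.56×10⁻³ Pa/m

Coriolis parameter at 27°S:
f = 2Ω sin φ = 2 × 7.29×10⁻⁵ × sin 27° = 6.62×10⁻⁵ s⁻¹
Geostrophic balance rearranged: |∂P/∂n| = f ρ V_g
|∂P/∂n| = 6.62×10⁻⁵ × 0.759 × 51.0 = 2.56×10⁻³ Pa/m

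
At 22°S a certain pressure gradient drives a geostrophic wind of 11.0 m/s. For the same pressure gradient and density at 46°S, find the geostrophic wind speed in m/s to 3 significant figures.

5.73 m/s

With the same pressure gradient and density, V_g ∝ 1/f ∝ 1/sin φ.
V₂ = V₁ · sin φ₁ / sin φ₂ = 11.0 × sin 22° / sin 46°
V₂ = 11.0 × 0.3746/0.7193 = 5.73 m/s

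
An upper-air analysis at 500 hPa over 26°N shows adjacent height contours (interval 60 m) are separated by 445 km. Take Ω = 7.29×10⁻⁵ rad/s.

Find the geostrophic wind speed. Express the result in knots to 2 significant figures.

Coriolis parameter at 26°N:
f = 2Ω sin φ = 2 × 7.29×10⁻⁵ × sin 26° = 6.39×10⁻⁵ s⁻¹
Height gradient: |∂Z/∂n| = 60 m / 445000 m = 1.35×10⁻⁴
On a pressure surface, geostrophic balance gives V_g = (g/f)|∂Z/∂n|:
V_g = 9.81 × 1.35×10⁻⁴ / 6.39×10⁻⁵ = 20.7 m/s
Converting: 20.7 m/s × 1.944 = 40 knots

40 knots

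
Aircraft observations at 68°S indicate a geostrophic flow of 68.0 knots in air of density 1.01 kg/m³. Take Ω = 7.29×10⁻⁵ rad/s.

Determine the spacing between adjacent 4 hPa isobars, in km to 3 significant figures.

Coriolis parameter at 68°S:
f = 2Ω sin φ = 2 × 7.29×10⁻⁵ × sin 68° = 1.35×10⁻⁴ s⁻¹
Wind speed in SI: 68.0 knots = 35.0 m/s
Geostrophic balance rearranged: |∂P/∂n| = f ρ V_g
|∂P/∂n| = 1.35×10⁻⁴ × 1.01 × 35.0 = 4.78×10⁻³ Pa/m
Isobar spacing: Δn = ΔP/|∂P/∂n| = 400 Pa / 4.78×10⁻³ Pa/m = 83747 m ≈ 83.7 km

83.7 km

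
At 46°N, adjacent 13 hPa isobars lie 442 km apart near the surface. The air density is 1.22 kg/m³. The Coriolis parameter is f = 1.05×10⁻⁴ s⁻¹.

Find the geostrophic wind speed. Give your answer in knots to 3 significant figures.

44.6 knots

Pressure gradient: |∂P/∂n| = 1300 Pa / 442000 m = 2.94×10⁻³ Pa/m
Geostrophic balance (pressure-gradient force = Coriolis force):
V_g = (1/(fρ)) |∂P/∂n| = 2.94×10⁻³ / (1.05×10⁻⁴ × 1.22) = 23.0 m/s
Converting: 23.0 m/s × 1.944 = 44.6 knots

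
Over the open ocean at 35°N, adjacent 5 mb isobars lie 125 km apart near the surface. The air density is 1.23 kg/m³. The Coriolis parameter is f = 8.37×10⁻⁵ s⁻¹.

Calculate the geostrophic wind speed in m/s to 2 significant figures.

39 m/s

Pressure gradient: |∂P/∂n| = 500 Pa / 125000 m = 4.00×10⁻³ Pa/m
Geostrophic balance (pressure-gradient force = Coriolis force):
V_g = (1/(fρ)) |∂P/∂n| = 4.00×10⁻³ / (8.37×10⁻⁵ × 1.23) = 38.9 m/s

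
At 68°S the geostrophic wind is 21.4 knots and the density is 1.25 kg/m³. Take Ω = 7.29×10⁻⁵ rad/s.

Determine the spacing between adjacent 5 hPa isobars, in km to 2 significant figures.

Coriolis parameter at 68°S:
f = 2Ω sin φ = 2 × 7.29×10⁻⁵ × sin 68° = 1.35×10⁻⁴ s⁻¹
Wind speed in SI: 21.4 knots = 11.0 m/s
Geostrophic balance rearranged: |∂P/∂n| = f ρ V_g
|∂P/∂n| = 1.35×10⁻⁴ × 1.25 × 11.0 = 1.86×10⁻³ Pa/m
Isobar spacing: Δn = ΔP/|∂P/∂n| = 500 Pa / 1.86×10⁻³ Pa/m = 268772 m ≈ 270 km

270 km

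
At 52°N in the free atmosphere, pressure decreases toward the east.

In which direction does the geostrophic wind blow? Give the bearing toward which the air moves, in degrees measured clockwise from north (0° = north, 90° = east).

180°

The pressure-gradient force points toward the east (bearing 090°).
Geostrophic balance: in the Northern Hemisphere the Coriolis force deflects motion to the right, so the geostrophic wind blows 90° to the right of the pressure-gradient force (low pressure on the left).
Rotating 090° by 90° clockwise gives 180° — the wind blows toward the south.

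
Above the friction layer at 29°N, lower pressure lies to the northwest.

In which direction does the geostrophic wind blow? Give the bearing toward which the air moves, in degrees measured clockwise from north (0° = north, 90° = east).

045°

The pressure-gradient force points toward the northwest (bearing 315°).
Geostrophic balance: in the Northern Hemisphere the Coriolis force deflects motion to the right, so the geostrophic wind blows 90° to the right of the pressure-gradient force (low pressure on the left).
Rotating 315° by 90° clockwise gives 045° — the wind blows toward the northeast.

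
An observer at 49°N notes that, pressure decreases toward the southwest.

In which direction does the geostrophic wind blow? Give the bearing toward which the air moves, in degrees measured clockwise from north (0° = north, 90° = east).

The pressure-gradient force points toward the southwest (bearing 225°).
Geostrophic balance: in the Northern Hemisphere the Coriolis force deflects motion to the right, so the geostrophic wind blows 90° to the right of the pressure-gradient force (low pressure on the left).
Rotating 225° by 90° clockwise gives 315° — the wind blows toward the northwest.

315°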